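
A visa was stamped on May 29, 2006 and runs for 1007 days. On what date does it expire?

March 1, 2009

Counting forward 1007 days from May 29, 2006.
May has 31 days, so 31 − 29 = 2 days remain after May 29, 2006; 1007 − 2 = 1005 left.
June 2006 has 30 days: 1005 − 30 = 975 left.
July 2006 has 31 days: 975 − 31 = 944 left.
August 2006 has 31 days: 944 − 31 = 913 left.
September 2006 has 30 days: 913 − 30 = 883 left.
October 2006 has 31 days: 883 − 31 = 852 left.
November 2006 has 30 days: 852 − 30 = 822 left.
December 2006 has 31 days: 822 − 31 = 791 left.
January 2007 has 31 days: 791 − 31 = 760 left.
February 2007 has 28 days (2007 is not a leap year): 760 − 28 = 732 left.
March 2007 has 31 days: 732 − 31 = 701 left.
April 2007 has 30 days: 701 − 30 = 671 left.
May 2007 has 31 days: 671 − 31 = 640 left.
June 2007 has 30 days: 640 − 30 = 610 left.
July 2007 has 31 days: 610 − 31 = 579 left.
August 2007 has 31 days: 579 − 31 = 548 left.
September 2007 has 30 days: 548 − 30 = 518 left.
October 2007 has 31 days: 518 − 31 = 487 left.
November 2007 has 30 days: 487 − 30 = 457 left.
December 2007 has 31 days: 457 − 31 = 426 left.
January 2008 has 31 days: 426 − 31 = 395 left.
February 2008 has 29 days (2008 is a leap year): 395 − 29 = 366 left.
March 2008 has 31 days: 366 − 31 = 335 left.
April 2008 has 30 days: 335 − 30 = 305 left.
May 2008 has 31 days: 305 − 31 = 274 left.
June 2008 has 30 days: 274 − 30 = 244 left.
July 2008 has 31 days: 244 − 31 = 213 left.
August 2008 has 31 days: 213 − 31 = 182 left.
September 2008 has 30 days: 182 − 30 = 152 left.
October 2008 has 31 days: 152 − 31 = 121 left.
November 2008 has 30 days: 121 − 30 = 91 left.
December 2008 has 31 days: 91 − 31 = 60 left.
January 2009 has 31 days: 60 − 31 = 29 left.
February 2009 has 28 days (2009 is not a leap year): 29 − 28 = 1 left.
1 day into March 2009 → March 1, 2009.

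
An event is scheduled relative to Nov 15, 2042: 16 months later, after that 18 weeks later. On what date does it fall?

July 19, 2044

Advancing 16 months from November 15, 2042:
month 11 + 16 = 27, which is month 3 of year 2044 → March 2044.
Day 15 is valid in March, giving March 15, 2044.
Adding 18 weeks (= 126 days) from March 15, 2044:
March has 31 days, so 31 − 15 = 16 days remain after March 15, 2044; 126 − 16 = 110 left.
April 2044 has 30 days: 110 − 30 = 80 left.
May 2044 has 31 days: 80 − 31 = 49 left.
June 2044 has 30 days: 49 − 30 = 19 left.
19 days into July 2044 → July 19, 2044.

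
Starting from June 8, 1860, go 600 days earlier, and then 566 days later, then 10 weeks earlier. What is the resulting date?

Going back 600 days from June 8, 1860:
Going back 8 days from June 8, 1860 reaches the end of the previous month; 600 − 8 = 592 left.
May 1860 has 31 days: 592 − 31 = 561 left.
April 1860 has 30 days: 561 − 30 = 531 left.
March 1860 has 31 days: 531 − 31 = 500 left.
February 1860 has 29 days (1860 is a leap year): 500 − 29 = 471 left.
January 1860 has 31 days: 471 − 31 = 440 left.
December 1859 has 31 days: 440 − 31 = 409 left.
November 1859 has 30 days: 409 − 30 = 379 left.
October 1859 has 31 days: 379 − 31 = 348 left.
September 1859 has 30 days: 348 − 30 = 318 left.
August 1859 has 31 days: 318 − 31 = 287 left.
July 1859 has 31 days: 287 − 31 = 256 left.
June 1859 has 30 days: 256 − 30 = 226 left.
May 1859 has 31 days: 226 − 31 = 195 left.
April 1859 has 30 days: 195 − 30 = 165 left.
March 1859 has 31 days: 165 − 31 = 134 left.
February 1859 has 28 days (1859 is not a leap year): 134 − 28 = 106 left.
January 1859 has 31 days: 106 − 31 = 75 left.
December 1858 has 31 days: 75 − 31 = 44 left.
November 1858 has 30 days: 44 − 30 = 14 left.
October 1858 has 31 days; 31 − 14 = 17 → October 17, 1858.
Advancing 566 days from October 17, 1858:
October has 31 days, so 31 − 17 = 14 days remain after October 17, 1858; 566 − 14 = 552 left.
November 1858 has 30 days: 552 − 30 = 522 left.
December 1858 has 31 days: 522 − 31 = 491 left.
January 1859 has 31 days: 491 − 31 = 460 left.
February 1859 has 28 days (1859 is not a leap year): 460 − 28 = 432 left.
March 1859 has 31 days: 432 − 31 = 401 left.
April 1859 has 30 days: 401 − 30 = 371 left.
May 1859 has 31 days: 371 − 31 = 340 left.
June 1859 has 30 days: 340 − 30 = 310 left.
July 1859 has 31 days: 310 − 31 = 279 left.
August 1859 has 31 days: 279 − 31 = 248 left.
September 1859 has 30 days: 248 − 30 = 218 left.
October 1859 has 31 days: 218 − 31 = 187 left.
November 1859 has 30 days: 187 − 30 = 157 left.
December 1859 has 31 days: 157 − 31 = 126 left.
January 1860 has 31 days: 126 − 31 = 95 left.
February 1860 has 29 days (1860 is a leap year): 95 − 29 = 66 left.
March 1860 has 31 days: 66 − 31 = 35 left.
April 1860 has 30 days: 35 − 30 = 5 left.
5 days into May 1860 → May 5, 1860.
Counting back 10 weeks (= 70 days) from May 5, 1860:
Going back 5 days from May 5, 1860 reaches the end of the previous month; 70 − 5 = 65 left.
April 1860 has 30 days: 65 − 30 = 35 left.
March 1860 has 31 days: 35 − 31 = 4 left.
February 1860 has 29 days; 29 − 4 = 25 → February 25, 1860.

February 25, 1860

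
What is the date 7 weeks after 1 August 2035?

September 19, 2035

Advancing 7 weeks = 49 days from August 1, 2035.
August has 31 days, so 31 − 1 = 30 days remain after August 1, 2035; 49 − 30 = 19 left.
19 days into September 2035 → September 19, 2035.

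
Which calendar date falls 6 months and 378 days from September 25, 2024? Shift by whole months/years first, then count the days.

April 7, 2026

Counting forward 6 months and 378 days from September 25, 2024: first the month/year part, then the days.
month 9 + 6 = 15, which is month 3 of year 2025 → March 2025.
Day 25 is valid in March, giving March 25, 2025.
Now add 378 days from March 25, 2025.
March has 31 days, so 31 − 25 = 6 days remain after March 25, 2025; 378 − 6 = 372 left.
April 2025 has 30 days: 372 − 30 = 342 left.
May 2025 has 31 days: 342 − 31 = 311 left.
June 2025 has 30 days: 311 − 30 = 281 left.
July 2025 has 31 days: 281 − 31 = 250 left.
August 2025 has 31 days: 250 − 31 = 219 left.
September 2025 has 30 days: 219 − 30 = 189 left.
October 2025 has 31 days: 189 − 31 = 158 left.
November 2025 has 30 days: 158 − 30 = 128 left.
December 2025 has 31 days: 128 − 31 = 97 left.
January 2026 has 31 days: 97 − 31 = 66 left.
February 2026 has 28 days (2026 is not a leap year): 66 − 28 = 38 left.
March 2026 has 31 days: 38 − 31 = 7 left.
7 days into April 2026 → April 7, 2026.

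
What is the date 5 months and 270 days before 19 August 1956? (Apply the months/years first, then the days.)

June 23, 1955

Counting back 5 months and 270 days from August 19, 1956: first the month/year part, then the days.
month 8 − 5 = 3 → March 1956.
Day 19 is valid in March, giving March 19, 1956.
Now subtract 270 days from March 19, 1956.
Going back 19 days from March 19, 1956 reaches the end of the previous month; 270 − 19 = 251 left.
February 1956 has 29 days (1956 is a leap year): 251 − 29 = 222 left.
January 1956 has 31 days: 222 − 31 = 191 left.
December 1955 has 31 days: 191 − 31 = 160 left.
November 1955 has 30 days: 160 − 30 = 130 left.
October 1955 has 31 days: 130 − 31 = 99 left.
September 1955 has 30 days: 99 − 30 = 69 left.
August 1955 has 31 days: 69 − 31 = 38 left.
July 1955 has 31 days: 38 − 31 = 7 left.
June 1955 has 30 days; 30 − 7 = 23 → June 23, 1955.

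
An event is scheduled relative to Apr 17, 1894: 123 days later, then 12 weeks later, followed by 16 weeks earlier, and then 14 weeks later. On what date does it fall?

October 27, 1894

Counting forward 123 days from April 17, 1894:
April has 30 days, so 30 − 17 = 13 days remain after April 17, 1894; 123 − 13 = 110 left.
May 1894 has 31 days: 110 − 31 = 79 left.
June 1894 has 30 days: 79 − 30 = 49 left.
July 1894 has 31 days: 49 − 31 = 18 left.
18 days into August 1894 → August 18, 1894.
Counting forward 12 weeks (= 84 days) from August 18, 1894:
August has 31 days, so 31 − 18 = 13 days remain after August 18, 1894; 84 − 13 = 71 left.
September 1894 has 30 days: 71 − 30 = 41 left.
October 1894 has 31 days: 41 − 31 = 10 left.
10 days into November 1894 → November 10, 1894.
Counting back 16 weeks (= 112 days) from November 10, 1894:
Going back 10 days from November 10, 1894 reaches the end of the previous month; 112 − 10 = 102 left.
October 1894 has 31 days: 102 − 31 = 71 left.
September 1894 has 30 days: 71 − 30 = 41 left.
August 1894 has 31 days: 41 − 31 = 10 left.
July 1894 has 31 days; 31 − 10 = 21 → July 21, 1894.
Counting forward 14 weeks (= 98 days) from July 21, 1894:
July has 31 days, so 31 − 21 = 10 days remain after July 21, 1894; 98 − 10 = 88 left.
August 1894 has 31 days: 88 − 31 = 57 left.
September 1894 has 30 days: 57 − 30 = 27 left.
27 days into October 1894 → October 27, 1894.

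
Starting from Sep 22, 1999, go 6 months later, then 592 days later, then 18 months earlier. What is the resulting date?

Counting forward 6 months from September 22, 1999:
month 9 + 6 = 15, which is month 3 of year 2000 → March 2000.
Day 22 is valid in March, giving March 22, 2000.
Counting forward 592 days from March 22, 2000:
March has 31 days, so 31 − 22 = 9 days remain after March 22, 2000; 592 − 9 = 583 left.
April 2000 has 30 days: 583 − 30 = 553 left.
May 2000 has 31 days: 553 − 31 = 522 left.
June 2000 has 30 days: 522 − 30 = 492 left.
July 2000 has 31 days: 492 − 31 = 461 left.
August 2000 has 31 days: 461 − 31 = 430 left.
September 2000 has 30 days: 430 − 30 = 400 left.
October 2000 has 31 days: 400 − 31 = 369 left.
November 2000 has 30 days: 369 − 30 = 339 left.
December 2000 has 31 days: 339 − 31 = 308 left.
January 2001 has 31 days: 308 − 31 = 277 left.
February 2001 has 28 days (2001 is not a leap year): 277 − 28 = 249 left.
March 2001 has 31 days: 249 − 31 = 218 left.
April 2001 has 30 days: 218 − 30 = 188 left.
May 2001 has 31 days: 188 − 31 = 157 left.
June 2001 has 30 days: 157 − 30 = 127 left.
July 2001 has 31 days: 127 − 31 = 96 left.
August 2001 has 31 days: 96 − 31 = 65 left.
September 2001 has 30 days: 65 − 30 = 35 left.
October 2001 has 31 days: 35 − 31 = 4 left.
4 days into November 2001 → November 4, 2001.
Counting back 18 months from November 4, 2001:
month 11 − 18 = -7, which is month 5 of year 2000 → May 2000.
Day 4 is valid in May, giving May 4, 2000.

May 4, 2000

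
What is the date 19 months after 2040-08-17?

March 17, 2042

Advancing 19 months from August 17, 2040.
month 8 + 19 = 27, which is month 3 of year 2042 → March 2042.
Day 17 is valid in March, giving March 17, 2042.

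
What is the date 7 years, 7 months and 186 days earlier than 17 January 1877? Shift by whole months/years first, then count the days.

Going back 7 years, 7 months and 186 days from January 17, 1877: first the month/year part, then the days.
-7 years → 1870; month 1 − 7 = -6, which is month 6 of year 1869 → June 1869.
Day 17 is valid in June, giving June 17, 1869.
Now subtract 186 days from June 17, 1869.
Going back 17 days from June 17, 1869 reaches the end of the previous month; 186 − 17 = 169 left.
May 1869 has 31 days: 169 − 31 = 138 left.
April 1869 has 30 days: 138 − 30 = 108 left.
March 1869 has 31 days: 108 − 31 = 77 left.
February 1869 has 28 days (1869 is not a leap year): 77 − 28 = 49 left.
January 1869 has 31 days: 49 − 31 = 18 left.
December 1868 has 31 days; 31 − 18 = 13 → December 13, 1868.

December 13, 1868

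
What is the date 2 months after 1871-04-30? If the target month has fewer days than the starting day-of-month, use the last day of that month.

June 30, 1871

Advancing 2 months from April 30, 1871.
month 4 + 2 = 6 → June 1871.
Day 30 is valid in June, giving June 30, 1871.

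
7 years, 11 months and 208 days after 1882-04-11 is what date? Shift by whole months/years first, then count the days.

Adding 7 years, 11 months and 208 days from April 11, 1882: first the month/year part, then the days.
+7 years → 1889; month 4 + 11 = 15, which is month 3 of year 1890 → March 1890.
Day 11 is valid in March, giving March 11, 1890.
Now add 208 days from March 11, 1890.
March has 31 days, so 31 − 11 = 20 days remain after March 11, 1890; 208 − 20 = 188 left.
April 1890 has 30 days: 188 − 30 = 158 left.
May 1890 has 31 days: 158 − 31 = 127 left.
June 1890 has 30 days: 127 − 30 = 97 left.
July 1890 has 31 days: 97 − 31 = 66 left.
August 1890 has 31 days: 66 − 31 = 35 left.
September 1890 has 30 days: 35 − 30 = 5 left.
5 days into October 1890 → October 5, 1890.

October 5, 1890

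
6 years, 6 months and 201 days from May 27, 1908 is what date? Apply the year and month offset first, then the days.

Counting forward 6 years, 6 months and 201 days from May 27, 1908: first the month/year part, then the days.
+6 years → 1914; month 5 + 6 = 11 → November 1914.
Day 27 is valid in November, giving November 27, 1914.
Now add 201 days from November 27, 1914.
November has 30 days, so 30 − 27 = 3 days remain after November 27, 1914; 201 − 3 = 198 left.
December 1914 has 31 days: 198 − 31 = 167 left.
January 1915 has 31 days: 167 − 31 = 136 left.
February 1915 has 28 days (1915 is not a leap year): 136 − 28 = 108 left.
March 1915 has 31 days: 108 − 31 = 77 left.
April 1915 has 30 days: 77 − 30 = 47 left.
May 1915 has 31 days: 47 − 31 = 16 left.
16 days into June 1915 → June 16, 1915.

June 16, 1915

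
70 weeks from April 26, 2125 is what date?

August 29, 2126

Counting forward 70 weeks = 490 days from April 26, 2125.
April has 30 days, so 30 − 26 = 4 days remain after April 26, 2125; 490 − 4 = 486 left.
May 2125 has 31 days: 486 − 31 = 455 left.
June 2125 has 30 days: 455 − 30 = 425 left.
July 2125 has 31 days: 425 − 31 = 394 left.
August 2125 has 31 days: 394 − 31 = 363 left.
September 2125 has 30 days: 363 − 30 = 333 left.
October 2125 has 31 days: 333 − 31 = 302 left.
November 2125 has 30 days: 302 − 30 = 272 left.
December 2125 has 31 days: 272 − 31 = 241 left.
January 2126 has 31 days: 241 − 31 = 210 left.
February 2126 has 28 days (2126 is not a leap year): 210 − 28 = 182 left.
March 2126 has 31 days: 182 − 31 = 151 left.
April 2126 has 30 days: 151 − 30 = 121 left.
May 2126 has 31 days: 121 − 31 = 90 left.
June 2126 has 30 days: 90 − 30 = 60 left.
July 2126 has 31 days: 60 − 31 = 29 left.
29 days into August 2126 → August 29, 2126.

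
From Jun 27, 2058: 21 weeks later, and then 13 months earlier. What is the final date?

October 21, 2057

Advancing 21 weeks (= 147 days) from June 27, 2058:
June has 30 days, so 30 − 27 = 3 days remain after June 27, 2058; 147 − 3 = 144 left.
July 2058 has 31 days: 144 − 31 = 113 left.
August 2058 has 31 days: 113 − 31 = 82 left.
September 2058 has 30 days: 82 − 30 = 52 left.
October 2058 has 31 days: 52 − 31 = 21 left.
21 days into November 2058 → November 21, 2058.
Counting back 13 months from November 21, 2058:
month 11 − 13 = -2, which is month 10 of year 2057 → October 2057.
Day 21 is valid in October, giving October 21, 2057.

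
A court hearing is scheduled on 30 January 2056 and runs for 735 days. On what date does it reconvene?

Adding 735 days from January 30, 2056.
January has 31 days, so 31 − 30 = 1 day remains after January 30, 2056; 735 − 1 = 734 left.
February 2056 has 29 days (2056 is a leap year): 734 − 29 = 705 left.
March 2056 has 31 days: 705 − 31 = 674 left.
April 2056 has 30 days: 674 − 30 = 644 left.
May 2056 has 31 days: 644 − 31 = 613 left.
June 2056 has 30 days: 613 − 30 = 583 left.
July 2056 has 31 days: 583 − 31 = 552 left.
August 2056 has 31 days: 552 − 31 = 521 left.
September 2056 has 30 days: 521 − 30 = 491 left.
October 2056 has 31 days: 491 − 31 = 460 left.
November 2056 has 30 days: 460 − 30 = 430 left.
December 2056 has 31 days: 430 − 31 = 399 left.
January 2057 has 31 days: 399 − 31 = 368 left.
February 2057 has 28 days (2057 is not a leap year): 368 − 28 = 340 left.
March 2057 has 31 days: 340 − 31 = 309 left.
April 2057 has 30 days: 309 − 30 = 279 left.
May 2057 has 31 days: 279 − 31 = 248 left.
June 2057 has 30 days: 248 − 30 = 218 left.
July 2057 has 31 days: 218 − 31 = 187 left.
August 2057 has 31 days: 187 − 31 = 156 left.
September 2057 has 30 days: 156 − 30 = 126 left.
October 2057 has 31 days: 126 − 31 = 95 left.
November 2057 has 30 days: 95 − 30 = 65 left.
December 2057 has 31 days: 65 − 31 = 34 left.
January 2058 has 31 days: 34 − 31 = 3 left.
3 days into February 2058 → February 3, 2058.

February 3, 2058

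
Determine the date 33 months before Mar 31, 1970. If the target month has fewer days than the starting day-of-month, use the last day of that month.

Subtracting 33 months from March 31, 1970.
month 3 − 33 = -30, which is month 6 of year 1967 → June 1967.
June 1967 has only 30 days and the start was day 31, so the date clamps to June 30, 1967.

June 30, 1967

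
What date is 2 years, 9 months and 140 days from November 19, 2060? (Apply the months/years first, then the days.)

Counting forward 2 years, 9 months and 140 days from November 19, 2060: first the month/year part, then the days.
+2 years → 2062; month 11 + 9 = 20, which is month 8 of year 2063 → August 2063.
Day 19 is valid in August, giving August 19, 2063.
Now add 140 days from August 19, 2063.
August has 31 days, so 31 − 19 = 12 days remain after August 19, 2063; 140 − 12 = 128 left.
September 2063 has 30 days: 128 − 30 = 98 left.
October 2063 has 31 days: 98 − 31 = 67 left.
November 2063 has 30 days: 67 − 30 = 37 left.
December 2063 has 31 days: 37 − 31 = 6 left.
6 days into January 2064 → January 6, 2064.

January 6, 2064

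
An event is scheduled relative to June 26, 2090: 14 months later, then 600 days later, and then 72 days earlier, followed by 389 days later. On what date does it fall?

Advancing 14 months from June 26, 2090:
month 6 + 14 = 20, which is month 8 of year 2091 → August 2091.
Day 26 is valid in August, giving August 26, 2091.
Counting forward 600 days from August 26, 2091:
August has 31 days, so 31 − 26 = 5 days remain after August 26, 2091; 600 − 5 = 595 left.
September 2091 has 30 days: 595 − 30 = 565 left.
October 2091 has 31 days: 565 − 31 = 534 left.
November 2091 has 30 days: 534 − 30 = 504 left.
December 2091 has 31 days: 504 − 31 = 473 left.
January 2092 has 31 days: 473 − 31 = 442 left.
February 2092 has 29 days (2092 is a leap year): 442 − 29 = 413 left.
March 2092 has 31 days: 413 − 31 = 382 left.
April 2092 has 30 days: 382 − 30 = 352 left.
May 2092 has 31 days: 352 − 31 = 321 left.
June 2092 has 30 days: 321 − 30 = 291 left.
July 2092 has 31 days: 291 − 31 = 260 left.
August 2092 has 31 days: 260 − 31 = 229 left.
September 2092 has 30 days: 229 − 30 = 199 left.
October 2092 has 31 days: 199 − 31 = 168 left.
November 2092 has 30 days: 168 − 30 = 138 left.
December 2092 has 31 days: 138 − 31 = 107 left.
January 2093 has 31 days: 107 − 31 = 76 left.
February 2093 has 28 days (2093 is not a leap year): 76 − 28 = 48 left.
March 2093 has 31 days: 48 − 31 = 17 left.
17 days into April 2093 → April 17, 2093.
Counting back 72 days from April 17, 2093:
Going back 17 days from April 17, 2093 reaches the end of the previous month; 72 − 17 = 55 left.
March 2093 has 31 days: 55 − 31 = 24 left.
February 2093 has 28 days; 28 − 24 = 4 → February 4, 2093.
Counting forward 389 days from February 4, 2093:
February has 28 days, so 28 − 4 = 24 days remain after February 4, 2093; 389 − 24 = 365 left.
March 2093 has 31 days: 365 − 31 = 334 left.
April 2093 has 30 days: 334 − 30 = 304 left.
May 2093 has 31 days: 304 − 31 = 273 left.
June 2093 has 30 days: 273 − 30 = 243 left.
July 2093 has 31 days: 243 − 31 = 212 left.
August 2093 has 31 days: 212 − 31 = 181 left.
September 2093 has 30 days: 181 − 30 = 151 left.
October 2093 has 31 days: 151 − 31 = 120 left.
November 2093 has 30 days: 120 − 30 = 90 left.
December 2093 has 31 days: 90 − 31 = 59 left.
January 2094 has 31 days: 59 − 31 = 28 left.
28 days into February 2094 → February 28, 2094.

February 28, 2094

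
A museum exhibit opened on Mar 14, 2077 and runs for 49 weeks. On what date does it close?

Counting forward 49 weeks = 343 days from March 14, 2077.
March has 31 days, so 31 − 14 = 17 days remain after March 14, 2077; 343 − 17 = 326 left.
April 2077 has 30 days: 326 − 30 = 296 left.
May 2077 has 31 days: 296 − 31 = 265 left.
June 2077 has 30 days: 265 − 30 = 235 left.
July 2077 has 31 days: 235 − 31 = 204 left.
August 2077 has 31 days: 204 − 31 = 173 left.
September 2077 has 30 days: 173 − 30 = 143 left.
October 2077 has 31 days: 143 − 31 = 112 left.
November 2077 has 30 days: 112 − 30 = 82 left.
December 2077 has 31 days: 82 − 31 = 51 left.
January 2078 has 31 days: 51 − 31 = 20 left.
20 days into February 2078 → February 20, 2078.

February 20, 2078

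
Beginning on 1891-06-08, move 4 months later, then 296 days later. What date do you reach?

Adding 4 months from June 8, 1891:
month 6 + 4 = 10 → October 1891.
Day 8 is valid in October, giving October 8, 1891.
Adding 296 days from October 8, 1891:
October has 31 days, so 31 − 8 = 23 days remain after October 8, 1891; 296 − 23 = 273 left.
November 1891 has 30 days: 273 − 30 = 243 left.
December 1891 has 31 days: 243 − 31 = 212 left.
January 1892 has 31 days: 212 − 31 = 181 left.
February 1892 has 29 days (1892 is a leap year): 181 − 29 = 152 left.
March 1892 has 31 days: 152 − 31 = 121 left.
April 1892 has 30 days: 121 − 30 = 91 left.
May 1892 has 31 days: 91 − 31 = 60 left.
June 1892 has 30 days: 60 − 30 = 30 left.
30 days into July 1892 → July 30, 1892.

July 30, 1892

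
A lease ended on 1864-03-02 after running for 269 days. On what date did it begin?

June 7, 1863

Counting back 269 days from March 2, 1864.
Going back 2 days from March 2, 1864 reaches the end of the previous month; 269 − 2 = 267 left.
February 1864 has 29 days (1864 is a leap year): 267 − 29 = 238 left.
January 1864 has 31 days: 238 − 31 = 207 left.
December 1863 has 31 days: 207 − 31 = 176 left.
November 1863 has 30 days: 176 − 30 = 146 left.
October 1863 has 31 days: 146 − 31 = 115 left.
September 1863 has 30 days: 115 − 30 = 85 left.
August 1863 has 31 days: 85 − 31 = 54 left.
July 1863 has 31 days: 54 − 31 = 23 left.
June 1863 has 30 days; 30 − 23 = 7 → June 7, 1863.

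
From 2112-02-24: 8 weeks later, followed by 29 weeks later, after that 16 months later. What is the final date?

March 9, 2114

Advancing 8 weeks (= 56 days) from February 24, 2112:
February has 29 days, so 29 − 24 = 5 days remain after February 24, 2112; 56 − 5 = 51 left.
March 2112 has 31 days: 51 − 31 = 20 left.
20 days into April 2112 → April 20, 2112.
Advancing 29 weeks (= 203 days) from April 20, 2112:
April has 30 days, so 30 − 20 = 10 days remain after April 20, 2112; 203 − 10 = 193 left.
May 2112 has 31 days: 193 − 31 = 162 left.
June 2112 has 30 days: 162 − 30 = 132 left.
July 2112 has 31 days: 132 − 31 = 101 left.
August 2112 has 31 days: 101 − 31 = 70 left.
September 2112 has 30 days: 70 − 30 = 40 left.
October 2112 has 31 days: 40 − 31 = 9 left.
9 days into November 2112 → November 9, 2112.
Counting forward 16 months from November 9, 2112:
month 11 + 16 = 27, which is month 3 of year 2114 → March 2114.
Day 9 is valid in March, giving March 9, 2114.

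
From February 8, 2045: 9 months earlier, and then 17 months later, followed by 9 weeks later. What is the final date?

Going back 9 months from February 8, 2045:
month 2 − 9 = -7, which is month 5 of year 2044 → May 2044.
Day 8 is valid in May, giving May 8, 2044.
Counting forward 17 months from May 8, 2044:
month 5 + 17 = 22, which is month 10 of year 2045 → October 2045.
Day 8 is valid in October, giving October 8, 2045.
Advancing 9 weeks (= 63 days) from October 8, 2045:
October has 31 days, so 31 − 8 = 23 days remain after October 8, 2045; 63 − 23 = 40 left.
November 2045 has 30 days: 40 − 30 = 10 left.
10 days into December 2045 → December 10, 2045.

December 10, 2045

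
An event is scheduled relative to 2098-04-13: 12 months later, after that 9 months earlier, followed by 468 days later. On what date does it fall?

October 24, 2099

Advancing 12 months from April 13, 2098:
month 4 + 12 = 16, which is month 4 of year 2099 → April 2099.
Day 13 is valid in April, giving April 13, 2099.
Counting back 9 months from April 13, 2099:
month 4 − 9 = -5, which is month 7 of year 2098 → July 2098.
Day 13 is valid in July, giving July 13, 2098.
Adding 468 days from July 13, 2098:
July has 31 days, so 31 − 13 = 18 days remain after July 13, 2098; 468 − 18 = 450 left.
August 2098 has 31 days: 450 − 31 = 419 left.
September 2098 has 30 days: 419 − 30 = 389 left.
October 2098 has 31 days: 389 − 31 = 358 left.
November 2098 has 30 days: 358 − 30 = 328 left.
December 2098 has 31 days: 328 − 31 = 297 left.
January 2099 has 31 days: 297 − 31 = 266 left.
February 2099 has 28 days (2099 is not a leap year): 266 − 28 = 238 left.
March 2099 has 31 days: 238 − 31 = 207 left.
April 2099 has 30 days: 207 − 30 = 177 left.
May 2099 has 31 days: 177 − 31 = 146 left.
June 2099 has 30 days: 146 − 30 = 116 left.
July 2099 has 31 days: 116 − 31 = 85 left.
August 2099 has 31 days: 85 − 31 = 54 left.
September 2099 has 30 days: 54 − 30 = 24 left.
24 days into October 2099 → October 24, 2099.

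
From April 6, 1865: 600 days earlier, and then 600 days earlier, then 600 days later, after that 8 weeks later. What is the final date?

October 10, 1863

Subtracting 600 days from April 6, 1865:
Going back 6 days from April 6, 1865 reaches the end of the previous month; 600 − 6 = 594 left.
March 1865 has 31 days: 594 − 31 = 563 left.
February 1865 has 28 days (1865 is not a leap year): 563 − 28 = 535 left.
January 1865 has 31 days: 535 − 31 = 504 left.
December 1864 has 31 days: 504 − 31 = 473 left.
November 1864 has 30 days: 473 − 30 = 443 left.
October 1864 has 31 days: 443 − 31 = 412 left.
September 1864 has 30 days: 412 − 30 = 382 left.
August 1864 has 31 days: 382 − 31 = 351 left.
July 1864 has 31 days: 351 − 31 = 320 left.
June 1864 has 30 days: 320 − 30 = 290 left.
May 1864 has 31 days: 290 − 31 = 259 left.
April 1864 has 30 days: 259 − 30 = 229 left.
March 1864 has 31 days: 229 − 31 = 198 left.
February 1864 has 29 days (1864 is a leap year): 198 − 29 = 169 left.
January 1864 has 31 days: 169 − 31 = 138 left.
December 1863 has 31 days: 138 − 31 = 107 left.
November 1863 has 30 days: 107 − 30 = 77 left.
October 1863 has 31 days: 77 − 31 = 46 left.
September 1863 has 30 days: 46 − 30 = 16 left.
August 1863 has 31 days; 31 − 16 = 15 → August 15, 1863.
Subtracting 600 days from August 15, 1863:
Going back 15 days from August 15, 1863 reaches the end of the previous month; 600 − 15 = 585 left.
July 1863 has 31 days: 585 − 31 = 554 left.
June 1863 has 30 days: 554 − 30 = 524 left.
May 1863 has 31 days: 524 − 31 = 493 left.
April 1863 has 30 days: 493 − 30 = 463 left.
March 1863 has 31 days: 463 − 31 = 432 left.
February 1863 has 28 days (1863 is not a leap year): 432 − 28 = 404 left.
January 1863 has 31 days: 404 − 31 = 373 left.
December 1862 has 31 days: 373 − 31 = 342 left.
November 1862 has 30 days: 342 − 30 = 312 left.
October 1862 has 31 days: 312 − 31 = 281 left.
September 1862 has 30 days: 281 − 30 = 251 left.
August 1862 has 31 days: 251 − 31 = 220 left.
July 1862 has 31 days: 220 − 31 = 189 left.
June 1862 has 30 days: 189 − 30 = 159 left.
May 1862 has 31 days: 159 − 31 = 128 left.
April 1862 has 30 days: 128 − 30 = 98 left.
March 1862 has 31 days: 98 − 31 = 67 left.
February 1862 has 28 days (1862 is not a leap year): 67 − 28 = 39 left.
January 1862 has 31 days: 39 − 31 = 8 left.
December 1861 has 31 days; 31 − 8 = 23 → December 23, 1861.
Advancing 600 days from December 23, 1861:
December has 31 days, so 31 − 23 = 8 days remain after December 23, 1861; 600 − 8 = 592 left.
January 1862 has 31 days: 592 − 31 = 561 left.
February 1862 has 28 days (1862 is not a leap year): 561 − 28 = 533 left.
March 1862 has 31 days: 533 − 31 = 502 left.
April 1862 has 30 days: 502 − 30 = 472 left.
May 1862 has 31 days: 472 − 31 = 441 left.
June 1862 has 30 days: 441 − 30 = 411 left.
July 1862 has 31 days: 411 − 31 = 380 left.
August 1862 has 31 days: 380 − 31 = 349 left.
September 1862 has 30 days: 349 − 30 = 319 left.
October 1862 has 31 days: 319 − 31 = 288 left.
November 1862 has 30 days: 288 − 30 = 258 left.
December 1862 has 31 days: 258 − 31 = 227 left.
January 1863 has 31 days: 227 − 31 = 196 left.
February 1863 has 28 days (1863 is not a leap year): 196 − 28 = 168 left.
March 1863 has 31 days: 168 − 31 = 137 left.
April 1863 has 30 days: 137 − 30 = 107 left.
May 1863 has 31 days: 107 − 31 = 76 left.
June 1863 has 30 days: 76 − 30 = 46 left.
July 1863 has 31 days: 46 − 31 = 15 left.
15 days into August 1863 → August 15, 1863.
Advancing 8 weeks (= 56 days) from August 15, 1863:
August has 31 days, so 31 − 15 = 16 days remain after August 15, 1863; 56 − 16 = 40 left.
September 1863 has 30 days: 40 − 30 = 10 left.
10 days into October 1863 → October 10, 1863.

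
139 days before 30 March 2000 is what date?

Subtracting 139 days from March 30, 2000.
Going back 30 days from March 30, 2000 reaches the end of the previous month; 139 − 30 = 109 left.
February 2000 has 29 days (2000 is a leap year (divisible by 400)): 109 − 29 = 80 left.
January 2000 has 31 days: 80 − 31 = 49 left.
December 1999 has 31 days: 49 − 31 = 18 left.
November 1999 has 30 days; 30 − 18 = 12 → November 12, 1999.

November 12, 1999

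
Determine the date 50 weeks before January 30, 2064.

Subtracting 50 weeks = 350 days from January 30, 2064.
Going back 30 days from January 30, 2064 reaches the end of the previous month; 350 − 30 = 320 left.
December 2063 has 31 days: 320 − 31 = 289 left.
November 2063 has 30 days: 289 − 30 = 259 left.
October 2063 has 31 days: 259 − 31 = 228 left.
September 2063 has 30 days: 228 − 30 = 198 left.
August 2063 has 31 days: 198 − 31 = 167 left.
July 2063 has 31 days: 167 − 31 = 136 left.
June 2063 has 30 days: 136 − 30 = 106 left.
May 2063 has 31 days: 106 − 31 = 75 left.
April 2063 has 30 days: 75 − 30 = 45 left.
March 2063 has 31 days: 45 − 31 = 14 left.
February 2063 has 28 days; 28 − 14 = 14 → February 14, 2063.

February 14, 2063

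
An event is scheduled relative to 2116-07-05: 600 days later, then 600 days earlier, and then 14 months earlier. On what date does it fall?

Advancing 600 days from July 5, 2116:
July has 31 days, so 31 − 5 = 26 days remain after July 5, 2116; 600 − 26 = 574 left.
August 2116 has 31 days: 574 − 31 = 543 left.
September 2116 has 30 days: 543 − 30 = 513 left.
October 2116 has 31 days: 513 − 31 = 482 left.
November 2116 has 30 days: 482 − 30 = 452 left.
December 2116 has 31 days: 452 − 31 = 421 left.
January 2117 has 31 days: 421 − 31 = 390 left.
February 2117 has 28 days (2117 is not a leap year): 390 − 28 = 362 left.
March 2117 has 31 days: 362 − 31 = 331 left.
April 2117 has 30 days: 331 − 30 = 301 left.
May 2117 has 31 days: 301 − 31 = 270 left.
June 2117 has 30 days: 270 − 30 = 240 left.
July 2117 has 31 days: 240 − 31 = 209 left.
August 2117 has 31 days: 209 − 31 = 178 left.
September 2117 has 30 days: 178 − 30 = 148 left.
October 2117 has 31 days: 148 − 31 = 117 left.
November 2117 has 30 days: 117 − 30 = 87 left.
December 2117 has 31 days: 87 − 31 = 56 left.
January 2118 has 31 days: 56 − 31 = 25 left.
25 days into February 2118 → February 25, 2118.
Subtracting 600 days from February 25, 2118:
Going back 25 days from February 25, 2118 reaches the end of the previous month; 600 − 25 = 575 left.
January 2118 has 31 days: 575 − 31 = 544 left.
December 2117 has 31 days: 544 − 31 = 513 left.
November 2117 has 30 days: 513 − 30 = 483 left.
October 2117 has 31 days: 483 − 31 = 452 left.
September 2117 has 30 days: 452 − 30 = 422 left.
August 2117 has 31 days: 422 − 31 = 391 left.
July 2117 has 31 days: 391 − 31 = 360 left.
June 2117 has 30 days: 360 − 30 = 330 left.
May 2117 has 31 days: 330 − 31 = 299 left.
April 2117 has 30 days: 299 − 30 = 269 left.
March 2117 has 31 days: 269 − 31 = 238 left.
February 2117 has 28 days (2117 is not a leap year): 238 − 28 = 210 left.
January 2117 has 31 days: 210 − 31 = 179 left.
December 2116 has 31 days: 179 − 31 = 148 left.
November 2116 has 30 days: 148 − 30 = 118 left.
October 2116 has 31 days: 118 − 31 = 87 left.
September 2116 has 30 days: 87 − 30 = 57 left.
August 2116 has 31 days: 57 − 31 = 26 left.
July 2116 has 31 days; 31 − 26 = 5 → July 5, 2116.
Going back 14 months from July 5, 2116:
month 7 − 14 = -7, which is month 5 of year 2115 → May 2115.
Day 5 is valid in May, giving May 5, 2115.

May 5, 2115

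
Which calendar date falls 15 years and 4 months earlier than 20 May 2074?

Going back 15 years and 4 months from May 20, 2074.
-15 years → 2059; month 5 − 4 = 1 → January 2059.
Day 20 is valid in January, giving January 20, 2059.

January 20, 2059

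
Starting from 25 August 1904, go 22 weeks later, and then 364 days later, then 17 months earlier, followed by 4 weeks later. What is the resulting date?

Adding 22 weeks (= 154 days) from August 25, 1904:
August has 31 days, so 31 − 25 = 6 days remain after August 25, 1904; 154 − 6 = 148 left.
September 1904 has 30 days: 148 − 30 = 118 left.
October 1904 has 31 days: 118 − 31 = 87 left.
November 1904 has 30 days: 87 − 30 = 57 left.
December 1904 has 31 days: 57 − 31 = 26 left.
26 days into January 1905 → January 26, 1905.
Advancing 364 days from January 26, 1905:
January has 31 days, so 31 − 26 = 5 days remain after January 26, 1905; 364 − 5 = 359 left.
February 1905 has 28 days (1905 is not a leap year): 359 − 28 = 331 left.
March 1905 has 31 days: 331 − 31 = 300 left.
April 1905 has 30 days: 300 − 30 = 270 left.
May 1905 has 31 days: 270 − 31 = 239 left.
June 1905 has 30 days: 239 − 30 = 209 left.
July 1905 has 31 days: 209 − 31 = 178 left.
August 1905 has 31 days: 178 − 31 = 147 left.
September 1905 has 30 days: 147 − 30 = 117 left.
October 1905 has 31 days: 117 − 31 = 86 left.
November 1905 has 30 days: 86 − 30 = 56 left.
December 1905 has 31 days: 56 − 31 = 25 left.
25 days into January 1906 → January 25, 1906.
Going back 17 months from January 25, 1906:
month 1 − 17 = -16, which is month 8 of year 1904 → August 1904.
Day 25 is valid in August, giving August 25, 1904.
Adding 4 weeks (= 28 days) from August 25, 1904:
August has 31 days, so 31 − 25 = 6 days remain after August 25, 1904; 28 − 6 = 22 left.
22 days into September 1904 → September 22, 1904.

September 22, 1904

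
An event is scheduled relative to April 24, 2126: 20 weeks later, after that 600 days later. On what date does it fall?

May 3, 2128

Counting forward 20 weeks (= 140 days) from April 24, 2126:
April has 30 days, so 30 − 24 = 6 days remain after April 24, 2126; 140 − 6 = 134 left.
May 2126 has 31 days: 134 − 31 = 103 left.
June 2126 has 30 days: 103 − 30 = 73 left.
July 2126 has 31 days: 73 − 31 = 42 left.
August 2126 has 31 days: 42 − 31 = 11 left.
11 days into September 2126 → September 11, 2126.
Counting forward 600 days from September 11, 2126:
September has 30 days, so 30 − 11 = 19 days remain after September 11, 2126; 600 − 19 = 581 left.
October 2126 has 31 days: 581 − 31 = 550 left.
November 2126 has 30 days: 550 − 30 = 520 left.
December 2126 has 31 days: 520 − 31 = 489 left.
January 2127 has 31 days: 489 − 31 = 458 left.
February 2127 has 28 days (2127 is not a leap year): 458 − 28 = 430 left.
March 2127 has 31 days: 430 − 31 = 399 left.
April 2127 has 30 days: 399 − 30 = 369 left.
May 2127 has 31 days: 369 − 31 = 338 left.
June 2127 has 30 days: 338 − 30 = 308 left.
July 2127 has 31 days: 308 − 31 = 277 left.
August 2127 has 31 days: 277 − 31 = 246 left.
September 2127 has 30 days: 246 − 30 = 216 left.
October 2127 has 31 days: 216 − 31 = 185 left.
November 2127 has 30 days: 185 − 30 = 155 left.
December 2127 has 31 days: 155 − 31 = 124 left.
January 2128 has 31 days: 124 − 31 = 93 left.
February 2128 has 29 days (2128 is a leap year): 93 − 29 = 64 left.
March 2128 has 31 days: 64 − 31 = 33 left.
April 2128 has 30 days: 33 − 30 = 3 left.
3 days into May 2128 → May 3, 2128.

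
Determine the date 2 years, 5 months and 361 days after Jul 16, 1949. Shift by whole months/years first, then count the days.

Advancing 2 years, 5 months and 361 days from July 16, 1949: first the month/year part, then the days.
+2 years → 1951; month 7 + 5 = 12 → December 1951.
Day 16 is valid in December, giving December 16, 1951.
Now add 361 days from December 16, 1951.
December has 31 days, so 31 − 16 = 15 days remain after December 16, 1951; 361 − 15 = 346 left.
January 1952 has 31 days: 346 − 31 = 315 left.
February 1952 has 29 days (1952 is a leap year): 315 − 29 = 286 left.
March 1952 has 31 days: 286 − 31 = 255 left.
April 1952 has 30 days: 255 − 30 = 225 left.
May 1952 has 31 days: 225 − 31 = 194 left.
June 1952 has 30 days: 194 − 30 = 164 left.
July 1952 has 31 days: 164 − 31 = 133 left.
August 1952 has 31 days: 133 − 31 = 102 left.
September 1952 has 30 days: 102 − 30 = 72 left.
October 1952 has 31 days: 72 − 31 = 41 left.
November 1952 has 30 days: 41 − 30 = 11 left.
11 days into December 1952 → December 11, 1952.

December 11, 1952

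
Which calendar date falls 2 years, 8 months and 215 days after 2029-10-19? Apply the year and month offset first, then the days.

January 20, 2033

Advancing 2 years, 8 months and 215 days from October 19, 2029: first the month/year part, then the days.
+2 years → 2031; month 10 + 8 = 18, which is month 6 of year 2032 → June 2032.
Day 19 is valid in June, giving June 19, 2032.
Now add 215 days from June 19, 2032.
June has 30 days, so 30 − 19 = 11 days remain after June 19, 2032; 215 − 11 = 204 left.
July 2032 has 31 days: 204 − 31 = 173 left.
August 2032 has 31 days: 173 − 31 = 142 left.
September 2032 has 30 days: 142 − 30 = 112 left.
October 2032 has 31 days: 112 − 31 = 81 left.
November 2032 has 30 days: 81 − 30 = 51 left.
December 2032 has 31 days: 51 − 31 = 20 left.
20 days into January 2033 → January 20, 2033.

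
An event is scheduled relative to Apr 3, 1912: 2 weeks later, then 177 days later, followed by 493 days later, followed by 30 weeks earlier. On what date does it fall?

Adding 2 weeks (= 14 days) from April 3, 1912:
April has 30 days; 3 + 14 = 17, still in April.
Counting forward 177 days from April 17, 1912:
April has 30 days, so 30 − 17 = 13 days remain after April 17, 1912; 177 − 13 = 164 left.
May 1912 has 31 days: 164 − 31 = 133 left.
June 1912 has 30 days: 133 − 30 = 103 left.
July 1912 has 31 days: 103 − 31 = 72 left.
August 1912 has 31 days: 72 − 31 = 41 left.
September 1912 has 30 days: 41 − 30 = 11 left.
11 days into October 1912 → October 11, 1912.
Counting forward 493 days from October 11, 1912:
October has 31 days, so 31 − 11 = 20 days remain after October 11, 1912; 493 − 20 = 473 left.
November 1912 has 30 days: 473 − 30 = 443 left.
December 1912 has 31 days: 443 − 31 = 412 left.
January 1913 has 31 days: 412 − 31 = 381 left.
February 1913 has 28 days (1913 is not a leap year): 381 − 28 = 353 left.
March 1913 has 31 days: 353 − 31 = 322 left.
April 1913 has 30 days: 322 − 30 = 292 left.
May 1913 has 31 days: 292 − 31 = 261 left.
June 1913 has 30 days: 261 − 30 = 231 left.
July 1913 has 31 days: 231 − 31 = 200 left.
August 1913 has 31 days: 200 − 31 = 169 left.
September 1913 has 30 days: 169 − 30 = 139 left.
October 1913 has 31 days: 139 − 31 = 108 left.
November 1913 has 30 days: 108 − 30 = 78 left.
December 1913 has 31 days: 78 − 31 = 47 left.
January 1914 has 31 days: 47 − 31 = 16 left.
16 days into February 1914 → February 16, 1914.
Going back 30 weeks (= 210 days) from February 16, 1914:
Going back 16 days from February 16, 1914 reaches the end of the previous month; 210 − 16 = 194 left.
January 1914 has 31 days: 194 − 31 = 163 left.
December 1913 has 31 days: 163 − 31 = 132 left.
November 1913 has 30 days: 132 − 30 = 102 left.
October 1913 has 31 days: 102 − 31 = 71 left.
September 1913 has 30 days: 71 − 30 = 41 left.
August 1913 has 31 days: 41 − 31 = 10 left.
July 1913 has 31 days; 31 − 10 = 21 → July 21, 1913.

July 21, 1913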